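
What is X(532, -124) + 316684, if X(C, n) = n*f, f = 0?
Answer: 316684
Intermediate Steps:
X(C, n) = 0 (X(C, n) = n*0 = 0)
X(532, -124) + 316684 = 0 + 316684 = 316684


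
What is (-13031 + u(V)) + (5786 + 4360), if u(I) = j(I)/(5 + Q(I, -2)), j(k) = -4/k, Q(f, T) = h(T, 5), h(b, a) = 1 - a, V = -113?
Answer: -326001/113 ≈ -2885.0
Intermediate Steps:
Q(f, T) = -4 (Q(f, T) = 1 - 1*5 = 1 - 5 = -4)
u(I) = -4/I (u(I) = (-4/I)/(5 - 4) = -4/I/1 = -4/I*1 = -4/I)
(-13031 + u(V)) + (5786 + 4360) = (-13031 - 4/(-113)) + (5786 + 4360) = (-13031 - 4*(-1/113)) + 10146 = (-13031 + 4/113) + 10146 = -1472499/113 + 10146 = -326001/113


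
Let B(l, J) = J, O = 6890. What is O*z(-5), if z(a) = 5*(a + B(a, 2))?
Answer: -103350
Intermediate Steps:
z(a) = 10 + 5*a (z(a) = 5*(a + 2) = 5*(2 + a) = 10 + 5*a)
O*z(-5) = 6890*(10 + 5*(-5)) = 6890*(10 - 25) = 6890*(-15) = -103350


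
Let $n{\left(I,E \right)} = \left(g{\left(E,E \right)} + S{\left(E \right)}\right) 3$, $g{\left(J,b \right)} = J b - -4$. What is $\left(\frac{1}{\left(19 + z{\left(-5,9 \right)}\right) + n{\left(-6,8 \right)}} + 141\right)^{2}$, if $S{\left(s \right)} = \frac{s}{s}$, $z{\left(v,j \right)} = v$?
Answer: $\frac{971070244}{48841} \approx 19882.0$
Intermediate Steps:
$g{\left(J,b \right)} = 4 + J b$ ($g{\left(J,b \right)} = J b + 4 = 4 + J b$)
$S{\left(s \right)} = 1$
$n{\left(I,E \right)} = 15 + 3 E^{2}$ ($n{\left(I,E \right)} = \left(\left(4 + E E\right) + 1\right) 3 = \left(\left(4 + E^{2}\right) + 1\right) 3 = \left(5 + E^{2}\right) 3 = 15 + 3 E^{2}$)
$\left(\frac{1}{\left(19 + z{\left(-5,9 \right)}\right) + n{\left(-6,8 \right)}} + 141\right)^{2} = \left(\frac{1}{\left(19 - 5\right) + \left(15 + 3 \cdot 8^{2}\right)} + 141\right)^{2} = \left(\frac{1}{14 + \left(15 + 3 \cdot 64\right)} + 141\right)^{2} = \left(\frac{1}{14 + \left(15 + 192\right)} + 141\right)^{2} = \left(\frac{1}{14 + 207} + 141\right)^{2} = \left(\frac{1}{221} + 141\right)^{2} = \left(\frac{31162}{221}\right)^{2} = \frac{971070244}{48841}$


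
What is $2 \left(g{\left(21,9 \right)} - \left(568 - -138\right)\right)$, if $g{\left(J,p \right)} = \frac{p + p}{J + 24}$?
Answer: $- \frac{7056}{5} \approx -1411.2$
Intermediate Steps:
$g{\left(J,p \right)} = \frac{2 p}{24 + J}$
$2 \left(g{\left(21,9 \right)} - \left(568 - -138\right)\right) = 2 \left(2 \cdot 9 \frac{1}{24 + 21} - \left(568 - -138\right)\right) = 2 \left(2 \cdot 9 \cdot \frac{1}{45} - \left(568 + 138\right)\right) = 2 \left(2 \cdot 9 \cdot \frac{1}{45} - 706\right) = 2 \left(\frac{2}{5} - 706\right) = 2 \left(- \frac{3528}{5}\right) = - \frac{7056}{5}$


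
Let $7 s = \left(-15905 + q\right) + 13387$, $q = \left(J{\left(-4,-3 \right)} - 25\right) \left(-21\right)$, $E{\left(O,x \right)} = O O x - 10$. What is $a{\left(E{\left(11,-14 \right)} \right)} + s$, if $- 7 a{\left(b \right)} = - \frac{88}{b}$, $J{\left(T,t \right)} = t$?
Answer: $- \frac{411101}{1491} \approx -275.72$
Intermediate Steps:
$E{\left(O,x \right)} = -10 + x O^{2}$ ($E{\left(O,x \right)} = O^{2} x - 10 = x O^{2} - 10 = -10 + x O^{2}$)
$a{\left(b \right)} = \frac{88}{7 b}$ ($a{\left(b \right)} = - \frac{\left(-88\right) \frac{1}{b}}{7} = \frac{88}{7 b}$)
$q = 588$ ($q = \left(-3 - 25\right) \left(-21\right) = \left(-28\right) \left(-21\right) = 588$)
$s = - \frac{1930}{7}$ ($s = \frac{\left(-15905 + 588\right) + 13387}{7} = \frac{-15317 + 13387}{7} = \frac{1}{7} \left(-1930\right) = - \frac{1930}{7} \approx -275.71$)
$a{\left(E{\left(11,-14 \right)} \right)} + s = \frac{88}{7 \left(-10 - 14 \cdot 11^{2}\right)} - \frac{1930}{7} = \frac{88}{7 \left(-10 - 1694\right)} - \frac{1930}{7} = \frac{88}{7 \left(-1704\right)} - \frac{1930}{7} = \frac{88}{7} \left(- \frac{1}{1704}\right) - \frac{1930}{7} = - \frac{11}{1491} - \frac{1930}{7} = - \frac{411101}{1491}$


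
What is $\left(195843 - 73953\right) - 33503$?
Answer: $88387$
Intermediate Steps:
$\left(195843 - 73953\right) - 33503 = 121890 - 33503 = 88387$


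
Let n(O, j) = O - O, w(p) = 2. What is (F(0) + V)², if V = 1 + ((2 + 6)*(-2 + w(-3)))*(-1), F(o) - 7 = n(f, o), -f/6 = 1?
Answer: 64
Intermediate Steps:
f = -6 (f = -6*1 = -6)
n(O, j) = 0
F(o) = 7 (F(o) = 7 + 0 = 7)
V = 1 (V = 1 + ((2 + 6)*(-2 + 2))*(-1) = 1 + (8*0)*(-1) = 1 + 0*(-1) = 1 + 0 = 1)
(F(0) + V)² = (7 + 1)² = 8² = 64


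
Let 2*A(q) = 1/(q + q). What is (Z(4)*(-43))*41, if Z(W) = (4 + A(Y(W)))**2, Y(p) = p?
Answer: -7448675/256 ≈ -29096.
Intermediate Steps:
A(q) = 1/(4*q) (A(q) = 1/(2*(q + q)) = 1/(2*((2*q))) = (1/(2*q))/2 = 1/(4*q))
Z(W) = (4 + 1/(4*W))**2
(Z(4)*(-43))*41 = (((1/16)*(1 + 16*4)**2/4**2)*(-43))*41 = (((1/16)*(1/16)*(1 + 64)**2)*(-43))*41 = (((1/16)*(1/16)*65**2)*(-43))*41 = (((1/16)*(1/16)*4225)*(-43))*41 = ((4225/256)*(-43))*41 = -181675/256*41 = -7448675/256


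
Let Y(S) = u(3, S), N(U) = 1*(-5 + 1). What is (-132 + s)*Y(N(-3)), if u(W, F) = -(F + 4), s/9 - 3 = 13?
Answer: 0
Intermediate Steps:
s = 144 (s = 27 + 9*13 = 27 + 117 = 144)
N(U) = -4 (N(U) = 1*(-4) = -4)
u(W, F) = -4 - F (u(W, F) = -(4 + F) = -4 - F)
Y(S) = -4 - S
(-132 + s)*Y(N(-3)) = (-132 + 144)*(-4 - 1*(-4)) = 12*(-4 + 4) = 12*0 = 0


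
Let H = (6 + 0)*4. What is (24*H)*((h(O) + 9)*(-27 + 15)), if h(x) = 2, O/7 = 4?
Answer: -76032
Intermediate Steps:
O = 28 (O = 7*4 = 28)
H = 24 (H = 6*4 = 24)
(24*H)*((h(O) + 9)*(-27 + 15)) = (24*24)*((2 + 9)*(-27 + 15)) = 576*(11*(-12)) = 576*(-132) = -76032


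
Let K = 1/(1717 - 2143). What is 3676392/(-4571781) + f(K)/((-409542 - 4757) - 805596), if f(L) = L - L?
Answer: -1225464/1523927 ≈ -0.80415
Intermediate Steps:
K = -1/426 (K = 1/(-426) = -1/426 ≈ -0.0023474)
f(L) = 0
3676392/(-4571781) + f(K)/((-409542 - 4757) - 805596) = 3676392/(-4571781) + 0/((-409542 - 4757) - 805596) = 3676392*(-1/4571781) + 0/(-414299 - 805596) = -1225464/1523927 + 0/(-1219895) = -1225464/1523927 + 0*(-1/1219895) = -1225464/1523927 + 0 = -1225464/1523927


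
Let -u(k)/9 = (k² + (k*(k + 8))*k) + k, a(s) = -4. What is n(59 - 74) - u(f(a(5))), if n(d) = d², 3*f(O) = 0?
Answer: 225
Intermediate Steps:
f(O) = 0 (f(O) = (⅓)*0 = 0)
u(k) = -9*k - 9*k² - 9*k²*(8 + k) (u(k) = -9*((k² + (k*(k + 8))*k) + k) = -9*((k² + (k*(8 + k))*k) + k) = -9*((k² + k²*(8 + k)) + k) = -9*(k + k² + k²*(8 + k)) = -9*k - 9*k² - 9*k²*(8 + k))
n(59 - 74) - u(f(a(5))) = (59 - 74)² - (-9)*0*(1 + 0² + 9*0) = (-15)² - (-9)*0*(1 + 0 + 0) = 225 - (-9)*0 = 225 - 1*0 = 225 + 0 = 225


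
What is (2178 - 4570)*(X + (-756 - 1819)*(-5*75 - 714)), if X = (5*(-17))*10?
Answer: -6705553400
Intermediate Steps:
X = -850 (X = -85*10 = -850)
(2178 - 4570)*(X + (-756 - 1819)*(-5*75 - 714)) = (2178 - 4570)*(-850 + (-756 - 1819)*(-5*75 - 714)) = -2392*(-850 - 2575*(-375 - 714)) = -2392*(-850 - 2575*(-1089)) = -2392*(-850 + 2804175) = -2392*2803325 = -6705553400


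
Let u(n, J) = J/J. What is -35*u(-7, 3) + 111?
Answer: 76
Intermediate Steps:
u(n, J) = 1
-35*u(-7, 3) + 111 = -35*1 + 111 = -35 + 111 = 76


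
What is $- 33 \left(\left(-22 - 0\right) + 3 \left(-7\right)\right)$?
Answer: $1419$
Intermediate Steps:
$- 33 \left(\left(-22 - 0\right) + 3 \left(-7\right)\right) = - 33 \left(\left(-22 + 0\right) - 21\right) = - 33 \left(-22 - 21\right) = \left(-33\right) \left(-43\right) = 1419$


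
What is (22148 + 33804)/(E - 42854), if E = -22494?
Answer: -13988/16337 ≈ -0.85622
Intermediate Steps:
(22148 + 33804)/(E - 42854) = (22148 + 33804)/(-22494 - 42854) = 55952/(-65348) = 55952*(-1/65348) = -13988/16337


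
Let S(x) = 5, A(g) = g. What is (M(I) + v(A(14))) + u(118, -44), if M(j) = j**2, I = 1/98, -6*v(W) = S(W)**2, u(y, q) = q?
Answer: -1387775/28812 ≈ -48.167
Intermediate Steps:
v(W) = -25/6 (v(W) = -1/6*5**2 = -1/6*25 = -25/6)
I = 1/98 ≈ 0.010204
(M(I) + v(A(14))) + u(118, -44) = ((1/98)**2 - 25/6) - 44 = (1/9604 - 25/6) - 44 = -120047/28812 - 44 = -1387775/28812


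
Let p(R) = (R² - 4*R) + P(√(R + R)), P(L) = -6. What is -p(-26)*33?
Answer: -25542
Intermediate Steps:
p(R) = -6 + R² - 4*R (p(R) = (R² - 4*R) - 6 = -6 + R² - 4*R)
-p(-26)*33 = -(-6 + (-26)² - 4*(-26))*33 = -(-6 + 676 + 104)*33 = -774*33 = -1*25542 = -25542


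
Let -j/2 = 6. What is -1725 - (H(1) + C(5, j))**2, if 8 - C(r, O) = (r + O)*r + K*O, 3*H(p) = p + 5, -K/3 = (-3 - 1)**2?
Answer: -283686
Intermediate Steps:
j = -12 (j = -2*6 = -12)
K = -48 (K = -3*(-3 - 1)**2 = -3*(-4)**2 = -3*16 = -48)
H(p) = 5/3 + p/3 (H(p) = (p + 5)/3 = (5 + p)/3 = 5/3 + p/3)
C(r, O) = 8 + 48*O - r*(O + r) (C(r, O) = 8 - ((r + O)*r - 48*O) = 8 - ((O + r)*r - 48*O) = 8 - (r*(O + r) - 48*O) = 8 - (-48*O + r*(O + r)) = 8 + (48*O - r*(O + r)) = 8 + 48*O - r*(O + r))
-1725 - (H(1) + C(5, j))**2 = -1725 - ((5/3 + (1/3)*1) + (8 - 1*5**2 + 48*(-12) - 1*(-12)*5))**2 = -1725 - ((5/3 + 1/3) + (8 - 1*25 - 576 + 60))**2 = -1725 - (2 + (8 - 25 - 576 + 60))**2 = -1725 - (2 - 533)**2 = -1725 - 1*(-531)**2 = -1725 - 1*281961 = -1725 - 281961 = -283686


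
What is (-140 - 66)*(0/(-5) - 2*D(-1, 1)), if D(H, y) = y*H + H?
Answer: -824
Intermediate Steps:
D(H, y) = H + H*y (D(H, y) = H*y + H = H + H*y)
(-140 - 66)*(0/(-5) - 2*D(-1, 1)) = (-140 - 66)*(0/(-5) - (-2)*(1 + 1)) = -206*(0*(-⅕) - (-2)*2) = -206*(0 - 2*(-2)) = -206*(0 + 4) = -206*4 = -824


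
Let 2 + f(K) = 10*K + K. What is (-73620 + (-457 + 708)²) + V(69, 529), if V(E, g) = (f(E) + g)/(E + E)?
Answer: -732068/69 ≈ -10610.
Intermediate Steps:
f(K) = -2 + 11*K (f(K) = -2 + (10*K + K) = -2 + 11*K)
V(E, g) = (-2 + g + 11*E)/(2*E) (V(E, g) = ((-2 + 11*E) + g)/(E + E) = (-2 + g + 11*E)/((2*E)) = (-2 + g + 11*E)*(1/(2*E)) = (-2 + g + 11*E)/(2*E))
(-73620 + (-457 + 708)²) + V(69, 529) = (-73620 + (-457 + 708)²) + (½)*(-2 + 529 + 11*69)/69 = (-73620 + 251²) + (½)*(1/69)*(-2 + 529 + 759) = (-73620 + 63001) + (½)*(1/69)*1286 = -10619 + 643/69 = -732068/69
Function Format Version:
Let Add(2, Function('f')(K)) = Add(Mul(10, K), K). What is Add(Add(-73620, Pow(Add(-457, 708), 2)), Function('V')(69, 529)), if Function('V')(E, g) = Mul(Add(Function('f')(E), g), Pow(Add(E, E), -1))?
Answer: Rational(-732068, 69) ≈ -10610.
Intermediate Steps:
Function('f')(K) = Add(-2, Mul(11, K)) (Function('f')(K) = Add(-2, Add(Mul(10, K), K)) = Add(-2, Mul(11, K)))
Function('V')(E, g) = Mul(Rational(1, 2), Pow(E, -1), Add(-2, g, Mul(11, E))) (Function('V')(E, g) = Mul(Add(Add(-2, Mul(11, E)), g), Pow(Add(E, E), -1)) = Mul(Add(-2, g, Mul(11, E)), Pow(Mul(2, E), -1)) = Mul(Add(-2, g, Mul(11, E)), Mul(Rational(1, 2), Pow(E, -1))) = Mul(Rational(1, 2), Pow(E, -1), Add(-2, g, Mul(11, E))))
Add(Add(-73620, Pow(Add(-457, 708), 2)), Function('V')(69, 529)) = Add(Add(-73620, Pow(Add(-457, 708), 2)), Mul(Rational(1, 2), Pow(69, -1), Add(-2, 529, Mul(11, 69)))) = Add(Add(-73620, Pow(251, 2)), Mul(Rational(1, 2), Rational(1, 69), Add(-2, 529, 759))) = Add(Add(-73620, 63001), Mul(Rational(1, 2), Rational(1, 69), 1286)) = Add(-10619, Rational(643, 69)) = Rational(-732068, 69)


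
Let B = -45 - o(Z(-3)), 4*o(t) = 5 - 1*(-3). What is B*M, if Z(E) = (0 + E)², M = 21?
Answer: -987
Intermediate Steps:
Z(E) = E²
o(t) = 2 (o(t) = (5 - 1*(-3))/4 = (5 + 3)/4 = (¼)*8 = 2)
B = -47 (B = -45 - 1*2 = -45 - 2 = -47)
B*M = -47*21 = -987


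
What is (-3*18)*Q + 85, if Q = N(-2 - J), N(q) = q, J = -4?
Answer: -23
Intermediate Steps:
Q = 2 (Q = -2 - 1*(-4) = -2 + 4 = 2)
(-3*18)*Q + 85 = -3*18*2 + 85 = -54*2 + 85 = -108 + 85 = -23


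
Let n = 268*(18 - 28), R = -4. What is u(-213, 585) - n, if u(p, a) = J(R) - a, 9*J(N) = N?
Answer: 18851/9 ≈ 2094.6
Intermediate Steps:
J(N) = N/9
n = -2680 (n = 268*(-10) = -2680)
u(p, a) = -4/9 - a (u(p, a) = (⅑)*(-4) - a = -4/9 - a)
u(-213, 585) - n = (-4/9 - 1*585) - 1*(-2680) = (-4/9 - 585) + 2680 = -5269/9 + 2680 = 18851/9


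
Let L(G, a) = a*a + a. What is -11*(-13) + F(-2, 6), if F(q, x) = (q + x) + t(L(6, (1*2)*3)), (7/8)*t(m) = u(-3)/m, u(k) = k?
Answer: 7199/49 ≈ 146.92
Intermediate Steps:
L(G, a) = a + a² (L(G, a) = a² + a = a + a²)
t(m) = -24/(7*m) (t(m) = 8*(-3/m)/7 = -24/(7*m))
F(q, x) = -4/49 + q + x (F(q, x) = (q + x) - 24*1/(6*(1 + (1*2)*3))/7 = (q + x) - 24*1/(6*(1 + 2*3))/7 = (q + x) - 24*1/(6*(1 + 6))/7 = (q + x) - 24/(7*(6*7)) = (q + x) - 24/7/42 = (q + x) - 24/7*1/42 = (q + x) - 4/49 = -4/49 + q + x)
-11*(-13) + F(-2, 6) = -11*(-13) + (-4/49 - 2 + 6) = 143 + 192/49 = 7199/49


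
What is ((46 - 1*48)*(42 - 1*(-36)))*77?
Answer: -12012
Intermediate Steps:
((46 - 1*48)*(42 - 1*(-36)))*77 = ((46 - 48)*(42 + 36))*77 = -2*78*77 = -156*77 = -12012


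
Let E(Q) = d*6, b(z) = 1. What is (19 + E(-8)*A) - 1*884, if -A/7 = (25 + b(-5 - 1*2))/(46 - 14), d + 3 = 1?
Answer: -3187/4 ≈ -796.75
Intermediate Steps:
d = -2 (d = -3 + 1 = -2)
A = -91/16 (A = -7*(25 + 1)/(46 - 14) = -182/32 = -7*13/16 = -91/16 ≈ -5.6875)
E(Q) = -12 (E(Q) = -2*6 = -12)
(19 + E(-8)*A) - 1*884 = (19 - 12*(-91/16)) - 1*884 = (19 + 273/4) - 884 = 349/4 - 884 = -3187/4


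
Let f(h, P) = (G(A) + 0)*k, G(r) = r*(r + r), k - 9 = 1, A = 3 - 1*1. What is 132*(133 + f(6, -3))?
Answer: 28116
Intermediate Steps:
A = 2 (A = 3 - 1 = 2)
k = 10 (k = 9 + 1 = 10)
G(r) = 2*r**2 (G(r) = r*(2*r) = 2*r**2)
f(h, P) = 80 (f(h, P) = (2*2**2 + 0)*10 = (2*4 + 0)*10 = (8 + 0)*10 = 8*10 = 80)
132*(133 + f(6, -3)) = 132*(133 + 80) = 132*213 = 28116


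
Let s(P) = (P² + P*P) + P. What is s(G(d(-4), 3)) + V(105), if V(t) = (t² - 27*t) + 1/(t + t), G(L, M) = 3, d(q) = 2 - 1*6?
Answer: 1724311/210 ≈ 8211.0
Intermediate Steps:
d(q) = -4 (d(q) = 2 - 6 = -4)
V(t) = t² + 1/(2*t) - 27*t (V(t) = (t² - 27*t) + 1/(2*t) = t² + 1/(2*t) - 27*t)
s(P) = P + 2*P² (s(P) = (P² + P²) + P = 2*P² + P = P + 2*P²)
s(G(d(-4), 3)) + V(105) = 3*(1 + 2*3) + (105² + (½)/105 - 27*105) = 3*(1 + 6) + (11025 + (½)*(1/105) - 2835) = 3*7 + (11025 + 1/210 - 2835) = 21 + 1719901/210 = 1724311/210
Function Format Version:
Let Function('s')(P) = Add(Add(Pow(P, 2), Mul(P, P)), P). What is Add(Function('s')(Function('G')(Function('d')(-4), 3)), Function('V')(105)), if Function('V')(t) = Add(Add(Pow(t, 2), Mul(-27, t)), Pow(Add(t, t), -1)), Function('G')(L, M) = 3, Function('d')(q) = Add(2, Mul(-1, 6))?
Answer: Rational(1724311, 210) ≈ 8211.0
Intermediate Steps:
Function('d')(q) = -4 (Function('d')(q) = Add(2, -6) = -4)
Function('V')(t) = Add(Pow(t, 2), Mul(Rational(1, 2), Pow(t, -1)), Mul(-27, t)) (Function('V')(t) = Add(Add(Pow(t, 2), Mul(-27, t)), Pow(Mul(2, t), -1)) = Add(Add(Pow(t, 2), Mul(-27, t)), Mul(Rational(1, 2), Pow(t, -1))) = Add(Pow(t, 2), Mul(Rational(1, 2), Pow(t, -1)), Mul(-27, t)))
Function('s')(P) = Add(P, Mul(2, Pow(P, 2))) (Function('s')(P) = Add(Add(Pow(P, 2), Pow(P, 2)), P) = Add(Mul(2, Pow(P, 2)), P) = Add(P, Mul(2, Pow(P, 2))))
Add(Function('s')(Function('G')(Function('d')(-4), 3)), Function('V')(105)) = Add(Mul(3, Add(1, Mul(2, 3))), Add(Pow(105, 2), Mul(Rational(1, 2), Pow(105, -1)), Mul(-27, 105))) = Add(Mul(3, Add(1, 6)), Add(11025, Mul(Rational(1, 2), Rational(1, 105)), -2835)) = Add(Mul(3, 7), Add(11025, Rational(1, 210), -2835)) = Add(21, Rational(1719901, 210)) = Rational(1724311, 210)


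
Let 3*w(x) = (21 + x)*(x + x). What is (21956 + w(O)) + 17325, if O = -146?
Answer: 154343/3 ≈ 51448.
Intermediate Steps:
w(x) = 2*x*(21 + x)/3 (w(x) = ((21 + x)*(x + x))/3 = ((21 + x)*(2*x))/3 = (2*x*(21 + x))/3 = 2*x*(21 + x)/3)
(21956 + w(O)) + 17325 = (21956 + (2/3)*(-146)*(21 - 146)) + 17325 = (21956 + (2/3)*(-146)*(-125)) + 17325 = (21956 + 36500/3) + 17325 = 102368/3 + 17325 = 154343/3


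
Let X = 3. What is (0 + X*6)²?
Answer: 324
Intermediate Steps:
(0 + X*6)² = (0 + 3*6)² = (0 + 18)² = 18² = 324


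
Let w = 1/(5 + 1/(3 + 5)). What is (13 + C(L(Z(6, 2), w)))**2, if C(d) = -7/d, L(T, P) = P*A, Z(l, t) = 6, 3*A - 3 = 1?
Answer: 198025/1024 ≈ 193.38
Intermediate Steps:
A = 4/3 (A = 1 + (1/3)*1 = 1 + 1/3 = 4/3 ≈ 1.3333)
w = 8/41 (w = 1/(5 + 1/8) = 1/(41/8) = 8/41 ≈ 0.19512)
L(T, P) = 4*P/3 (L(T, P) = P*(4/3) = 4*P/3)
(13 + C(L(Z(6, 2), w)))**2 = (13 - 7/((4/3)*(8/41)))**2 = (13 - 7/32/123)**2 = (13 - 7*123/32)**2 = (13 - 861/32)**2 = (-445/32)**2 = 198025/1024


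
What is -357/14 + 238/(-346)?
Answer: -9061/346 ≈ -26.188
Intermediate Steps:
-357/14 + 238/(-346) = -357*1/14 + 238*(-1/346) = -51/2 - 119/173 = -9061/346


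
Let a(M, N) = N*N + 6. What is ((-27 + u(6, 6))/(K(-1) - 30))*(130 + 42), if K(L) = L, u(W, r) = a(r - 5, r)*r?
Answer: -38700/31 ≈ -1248.4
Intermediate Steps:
a(M, N) = 6 + N² (a(M, N) = N² + 6 = 6 + N²)
u(W, r) = r*(6 + r²) (u(W, r) = (6 + r²)*r = r*(6 + r²))
((-27 + u(6, 6))/(K(-1) - 30))*(130 + 42) = ((-27 + 6*(6 + 6²))/(-1 - 30))*(130 + 42) = ((-27 + 6*(6 + 36))/(-31))*172 = ((-27 + 6*42)*(-1/31))*172 = ((-27 + 252)*(-1/31))*172 = (225*(-1/31))*172 = -225/31*172 = -38700/31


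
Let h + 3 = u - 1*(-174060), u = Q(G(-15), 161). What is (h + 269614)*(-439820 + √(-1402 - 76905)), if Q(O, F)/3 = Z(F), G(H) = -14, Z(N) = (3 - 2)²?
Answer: -195136698680 + 443674*I*√78307 ≈ -1.9514e+11 + 1.2416e+8*I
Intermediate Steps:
Z(N) = 1 (Z(N) = 1² = 1)
Q(O, F) = 3 (Q(O, F) = 3*1 = 3)
u = 3
h = 174060 (h = -3 + (3 - 1*(-174060)) = -3 + (3 + 174060) = -3 + 174063 = 174060)
(h + 269614)*(-439820 + √(-1402 - 76905)) = (174060 + 269614)*(-439820 + √(-1402 - 76905)) = 443674*(-439820 + √(-78307)) = 443674*(-439820 + I*√78307) = -195136698680 + 443674*I*√78307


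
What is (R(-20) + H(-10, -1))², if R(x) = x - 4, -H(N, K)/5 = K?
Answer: 361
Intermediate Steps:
H(N, K) = -5*K
R(x) = -4 + x
(R(-20) + H(-10, -1))² = ((-4 - 20) - 5*(-1))² = (-24 + 5)² = (-19)² = 361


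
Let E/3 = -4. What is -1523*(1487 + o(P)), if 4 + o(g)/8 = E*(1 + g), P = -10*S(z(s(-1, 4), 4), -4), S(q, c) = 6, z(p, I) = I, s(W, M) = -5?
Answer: -10842237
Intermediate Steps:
E = -12 (E = 3*(-4) = -12)
P = -60 (P = -10*6 = -60)
o(g) = -128 - 96*g (o(g) = -32 + 8*(-12*(1 + g)) = -32 + 8*(-12 - 12*g) = -32 + (-96 - 96*g) = -128 - 96*g)
-1523*(1487 + o(P)) = -1523*(1487 + (-128 - 96*(-60))) = -1523*(1487 + (-128 + 5760)) = -1523*(1487 + 5632) = -1523*7119 = -10842237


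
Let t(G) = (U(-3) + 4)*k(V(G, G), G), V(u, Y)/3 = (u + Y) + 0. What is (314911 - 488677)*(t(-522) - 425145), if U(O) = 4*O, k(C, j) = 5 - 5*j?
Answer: 77510930790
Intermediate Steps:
V(u, Y) = 3*Y + 3*u (V(u, Y) = 3*((u + Y) + 0) = 3*((Y + u) + 0) = 3*(Y + u) = 3*Y + 3*u)
t(G) = -40 + 40*G (t(G) = (4*(-3) + 4)*(5 - 5*G) = (-12 + 4)*(5 - 5*G) = -8*(5 - 5*G) = -40 + 40*G)
(314911 - 488677)*(t(-522) - 425145) = (314911 - 488677)*((-40 + 40*(-522)) - 425145) = -173766*((-40 - 20880) - 425145) = -173766*(-20920 - 425145) = -173766*(-446065) = 77510930790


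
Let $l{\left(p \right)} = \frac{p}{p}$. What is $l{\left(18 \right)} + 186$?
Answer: $187$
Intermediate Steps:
$l{\left(p \right)} = 1$
$l{\left(18 \right)} + 186 = 1 + 186 = 187$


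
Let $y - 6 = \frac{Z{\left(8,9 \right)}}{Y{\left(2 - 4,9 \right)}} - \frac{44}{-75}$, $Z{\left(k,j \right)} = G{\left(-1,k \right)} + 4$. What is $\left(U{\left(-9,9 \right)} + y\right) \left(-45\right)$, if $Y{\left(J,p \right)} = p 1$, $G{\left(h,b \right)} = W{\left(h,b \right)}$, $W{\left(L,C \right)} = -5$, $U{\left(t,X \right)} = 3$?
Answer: $- \frac{2132}{5} \approx -426.4$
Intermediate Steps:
$G{\left(h,b \right)} = -5$
$Y{\left(J,p \right)} = p$
$Z{\left(k,j \right)} = -1$ ($Z{\left(k,j \right)} = -5 + 4 = -1$)
$y = \frac{1457}{225}$ ($y = 6 - \left(\frac{1}{9} - \frac{44}{75}\right) = 6 - - \frac{107}{225} = 6 + \left(- \frac{1}{9} + \frac{44}{75}\right) = 6 + \frac{107}{225} = \frac{1457}{225} \approx 6.4756$)
$\left(U{\left(-9,9 \right)} + y\right) \left(-45\right) = \left(3 + \frac{1457}{225}\right) \left(-45\right) = \frac{2132}{225} \left(-45\right) = - \frac{2132}{5}$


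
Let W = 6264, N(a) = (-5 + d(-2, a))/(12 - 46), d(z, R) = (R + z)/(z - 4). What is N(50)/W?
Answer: 13/212976 ≈ 6.1040e-5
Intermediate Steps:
d(z, R) = (R + z)/(-4 + z)
N(a) = 7/51 + a/204 (N(a) = (-5 + (a - 2)/(-4 - 2))/(12 - 46) = (-5 + (-2 + a)/(-6))/(-34) = (-5 - (-2 + a)/6)*(-1/34) = (-5 + (1/3 - a/6))*(-1/34) = (-14/3 - a/6)*(-1/34) = 7/51 + a/204)
N(50)/W = (7/51 + (1/204)*50)/6264 = (7/51 + 25/102)*(1/6264) = (13/34)*(1/6264) = 13/212976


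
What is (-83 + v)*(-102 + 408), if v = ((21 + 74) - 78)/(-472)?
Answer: -5996529/236 ≈ -25409.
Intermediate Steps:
v = -17/472 (v = (95 - 78)*(-1/472) = 17*(-1/472) = -17/472 ≈ -0.036017)
(-83 + v)*(-102 + 408) = (-83 - 17/472)*(-102 + 408) = -39193/472*306 = -5996529/236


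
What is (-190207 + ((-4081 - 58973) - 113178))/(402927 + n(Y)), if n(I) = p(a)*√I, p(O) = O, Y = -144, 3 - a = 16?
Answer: -49216055651/54116730555 - 19054828*I/54116730555 ≈ -0.90944 - 0.00035211*I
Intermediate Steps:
a = -13 (a = 3 - 1*16 = 3 - 16 = -13)
n(I) = -13*√I
(-190207 + ((-4081 - 58973) - 113178))/(402927 + n(Y)) = (-190207 + ((-4081 - 58973) - 113178))/(402927 - 156*I) = (-190207 + (-63054 - 113178))/(402927 - 156*I) = (-190207 - 176232)/(402927 - 156*I) = -366439*(402927 + 156*I)/162350191665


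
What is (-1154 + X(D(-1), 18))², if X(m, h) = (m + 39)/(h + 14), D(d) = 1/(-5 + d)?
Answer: 48989182225/36864 ≈ 1.3289e+6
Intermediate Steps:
X(m, h) = (39 + m)/(14 + h)
(-1154 + X(D(-1), 18))² = (-1154 + (39 + 1/(-5 - 1))/(14 + 18))² = (-1154 + (39 + 1/(-6))/32)² = (-1154 + (39 - ⅙)/32)² = (-1154 + (1/32)*(233/6))² = (-1154 + 233/192)² = (-221335/192)² = 48989182225/36864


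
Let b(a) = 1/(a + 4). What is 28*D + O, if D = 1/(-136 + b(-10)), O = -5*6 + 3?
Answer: -22227/817 ≈ -27.206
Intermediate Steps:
b(a) = 1/(4 + a)
O = -27 (O = -30 + 3 = -27)
D = -6/817 (D = 1/(-136 + 1/(4 - 10)) = 1/(-136 + 1/(-6)) = 1/(-136 - 1/6) = 1/(-817/6) = -6/817 ≈ -0.0073439)
28*D + O = 28*(-6/817) - 27 = -168/817 - 27 = -22227/817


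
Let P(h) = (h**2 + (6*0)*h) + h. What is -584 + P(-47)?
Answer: 1578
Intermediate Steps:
P(h) = h + h**2 (P(h) = (h**2 + 0*h) + h = (h**2 + 0) + h = h**2 + h = h + h**2)
-584 + P(-47) = -584 - 47*(1 - 47) = -584 - 47*(-46) = -584 + 2162 = 1578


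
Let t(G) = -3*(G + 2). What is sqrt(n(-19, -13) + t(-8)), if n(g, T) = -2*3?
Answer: 2*sqrt(3) ≈ 3.4641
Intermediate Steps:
n(g, T) = -6
t(G) = -6 - 3*G (t(G) = -3*(2 + G) = -6 - 3*G)
sqrt(n(-19, -13) + t(-8)) = sqrt(-6 + (-6 - 3*(-8))) = sqrt(-6 + (-6 + 24)) = sqrt(-6 + 18) = sqrt(12) = 2*sqrt(3)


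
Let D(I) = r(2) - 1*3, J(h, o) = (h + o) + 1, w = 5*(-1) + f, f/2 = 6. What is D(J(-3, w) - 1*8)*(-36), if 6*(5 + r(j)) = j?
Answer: 276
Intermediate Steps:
f = 12 (f = 2*6 = 12)
r(j) = -5 + j/6
w = 7 (w = 5*(-1) + 12 = -5 + 12 = 7)
J(h, o) = 1 + h + o
D(I) = -23/3 (D(I) = (-5 + (1/6)*2) - 1*3 = (-5 + 1/3) - 3 = -14/3 - 3 = -23/3)
D(J(-3, w) - 1*8)*(-36) = -23/3*(-36) = 276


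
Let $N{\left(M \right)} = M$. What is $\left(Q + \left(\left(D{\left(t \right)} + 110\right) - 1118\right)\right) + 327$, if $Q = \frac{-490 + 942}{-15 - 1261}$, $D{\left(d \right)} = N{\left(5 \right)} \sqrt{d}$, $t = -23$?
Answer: $- \frac{217352}{319} + 5 i \sqrt{23} \approx -681.35 + 23.979 i$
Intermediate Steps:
$D{\left(d \right)} = 5 \sqrt{d}$
$Q = - \frac{113}{319}$ ($Q = \frac{452}{-1276} = 452 \left(- \frac{1}{1276}\right) = - \frac{113}{319} \approx -0.35423$)
$\left(Q + \left(\left(D{\left(t \right)} + 110\right) - 1118\right)\right) + 327 = \left(- \frac{113}{319} - \left(1008 - 5 i \sqrt{23}\right)\right) + 327 = \left(- \frac{321665}{319} + 5 i \sqrt{23}\right) + 327 = - \frac{217352}{319} + 5 i \sqrt{23}$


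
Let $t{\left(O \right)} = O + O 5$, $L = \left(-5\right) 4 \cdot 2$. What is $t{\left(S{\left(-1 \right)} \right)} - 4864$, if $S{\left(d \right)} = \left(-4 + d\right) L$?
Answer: $-3664$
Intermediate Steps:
$L = -40$ ($L = \left(-20\right) 2 = -40$)
$S{\left(d \right)} = 160 - 40 d$ ($S{\left(d \right)} = \left(-4 + d\right) \left(-40\right) = 160 - 40 d$)
$t{\left(O \right)} = 6 O$ ($t{\left(O \right)} = O + 5 O = 6 O$)
$t{\left(S{\left(-1 \right)} \right)} - 4864 = 6 \left(160 - -40\right) - 4864 = 6 \left(160 + 40\right) - 4864 = 6 \cdot 200 - 4864 = 1200 - 4864 = -3664$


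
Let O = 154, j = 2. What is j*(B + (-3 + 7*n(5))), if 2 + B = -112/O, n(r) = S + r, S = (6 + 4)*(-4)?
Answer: -5516/11 ≈ -501.45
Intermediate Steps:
S = -40 (S = 10*(-4) = -40)
n(r) = -40 + r
B = -30/11 (B = -2 - 112/154 = -2 - 112*1/154 = -2 - 8/11 = -30/11 ≈ -2.7273)
j*(B + (-3 + 7*n(5))) = 2*(-30/11 + (-3 + 7*(-40 + 5))) = 2*(-30/11 + (-3 + 7*(-35))) = 2*(-30/11 + (-3 - 245)) = 2*(-30/11 - 248) = 2*(-2758/11) = -5516/11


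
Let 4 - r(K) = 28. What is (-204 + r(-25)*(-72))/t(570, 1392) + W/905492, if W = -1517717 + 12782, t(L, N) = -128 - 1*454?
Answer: -375973663/87832724 ≈ -4.2806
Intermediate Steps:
r(K) = -24 (r(K) = 4 - 1*28 = 4 - 28 = -24)
t(L, N) = -582 (t(L, N) = -128 - 454 = -582)
W = -1504935
(-204 + r(-25)*(-72))/t(570, 1392) + W/905492 = (-204 - 24*(-72))/(-582) - 1504935/905492 = (-204 + 1728)*(-1/582) - 1504935*1/905492 = 1524*(-1/582) - 1504935/905492 = -254/97 - 1504935/905492 = -375973663/87832724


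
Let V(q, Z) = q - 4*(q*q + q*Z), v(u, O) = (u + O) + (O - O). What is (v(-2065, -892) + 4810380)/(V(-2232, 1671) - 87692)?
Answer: -4807423/5098532 ≈ -0.94290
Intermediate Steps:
v(u, O) = O + u (v(u, O) = (O + u) + 0 = O + u)
V(q, Z) = q - 4*q² - 4*Z*q (V(q, Z) = q - 4*(q² + Z*q) = q + (-4*q² - 4*Z*q) = q - 4*q² - 4*Z*q)
(v(-2065, -892) + 4810380)/(V(-2232, 1671) - 87692) = ((-892 - 2065) + 4810380)/(-2232*(1 - 4*1671 - 4*(-2232)) - 87692) = (-2957 + 4810380)/(-2232*(1 - 6684 + 8928) - 87692) = 4807423/(-2232*2245 - 87692) = 4807423/(-5010840 - 87692) = 4807423/(-5098532) = 4807423*(-1/5098532) = -4807423/5098532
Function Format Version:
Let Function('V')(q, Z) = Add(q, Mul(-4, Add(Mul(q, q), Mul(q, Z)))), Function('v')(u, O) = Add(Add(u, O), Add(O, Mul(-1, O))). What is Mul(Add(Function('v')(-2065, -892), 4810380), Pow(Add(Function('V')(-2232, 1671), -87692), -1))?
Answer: Rational(-4807423, 5098532) ≈ -0.94290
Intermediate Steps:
Function('v')(u, O) = Add(O, u) (Function('v')(u, O) = Add(Add(O, u), 0) = Add(O, u))
Function('V')(q, Z) = Add(q, Mul(-4, Pow(q, 2)), Mul(-4, Z, q)) (Function('V')(q, Z) = Add(q, Mul(-4, Add(Pow(q, 2), Mul(Z, q)))) = Add(q, Add(Mul(-4, Pow(q, 2)), Mul(-4, Z, q))) = Add(q, Mul(-4, Pow(q, 2)), Mul(-4, Z, q)))
Mul(Add(Function('v')(-2065, -892), 4810380), Pow(Add(Function('V')(-2232, 1671), -87692), -1)) = Mul(Add(Add(-892, -2065), 4810380), Pow(Add(Mul(-2232, Add(1, Mul(-4, 1671), Mul(-4, -2232))), -87692), -1)) = Mul(Add(-2957, 4810380), Pow(Add(Mul(-2232, Add(1, -6684, 8928)), -87692), -1)) = Mul(4807423, Pow(Add(Mul(-2232, 2245), -87692), -1)) = Mul(4807423, Pow(Add(-5010840, -87692), -1)) = Mul(4807423, Pow(-5098532, -1)) = Mul(4807423, Rational(-1, 5098532)) = Rational(-4807423, 5098532)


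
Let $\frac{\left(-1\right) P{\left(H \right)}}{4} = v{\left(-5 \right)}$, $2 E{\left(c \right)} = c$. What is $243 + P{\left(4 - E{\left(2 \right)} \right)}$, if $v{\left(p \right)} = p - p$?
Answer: $243$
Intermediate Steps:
$E{\left(c \right)} = \frac{c}{2}$
$v{\left(p \right)} = 0$
$P{\left(H \right)} = 0$ ($P{\left(H \right)} = \left(-4\right) 0 = 0$)
$243 + P{\left(4 - E{\left(2 \right)} \right)} = 243 + 0 = 243$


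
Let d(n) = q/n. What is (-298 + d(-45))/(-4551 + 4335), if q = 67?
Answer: 13477/9720 ≈ 1.3865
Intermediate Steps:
d(n) = 67/n
(-298 + d(-45))/(-4551 + 4335) = (-298 + 67/(-45))/(-4551 + 4335) = (-298 + 67*(-1/45))/(-216) = (-298 - 67/45)*(-1/216) = -13477/45*(-1/216) = 13477/9720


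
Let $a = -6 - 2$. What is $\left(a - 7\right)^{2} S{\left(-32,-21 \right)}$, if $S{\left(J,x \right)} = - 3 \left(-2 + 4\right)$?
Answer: $-1350$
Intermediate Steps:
$S{\left(J,x \right)} = -6$ ($S{\left(J,x \right)} = \left(-3\right) 2 = -6$)
$a = -8$ ($a = -6 + \left(-5 + 3\right) = -6 - 2 = -8$)
$\left(a - 7\right)^{2} S{\left(-32,-21 \right)} = \left(-8 - 7\right)^{2} \left(-6\right) = \left(-15\right)^{2} \left(-6\right) = 225 \left(-6\right) = -1350$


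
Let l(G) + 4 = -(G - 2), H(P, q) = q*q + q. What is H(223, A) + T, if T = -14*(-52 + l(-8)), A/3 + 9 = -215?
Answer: 451556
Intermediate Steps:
A = -672 (A = -27 + 3*(-215) = -27 - 645 = -672)
H(P, q) = q + q**2 (H(P, q) = q**2 + q = q + q**2)
l(G) = -2 - G (l(G) = -4 - (G - 2) = -4 - (-2 + G) = -4 + (2 - G) = -2 - G)
T = 644 (T = -14*(-52 + (-2 - 1*(-8))) = -14*(-52 + (-2 + 8)) = -14*(-52 + 6) = -14*(-46) = 644)
H(223, A) + T = -672*(1 - 672) + 644 = -672*(-671) + 644 = 450912 + 644 = 451556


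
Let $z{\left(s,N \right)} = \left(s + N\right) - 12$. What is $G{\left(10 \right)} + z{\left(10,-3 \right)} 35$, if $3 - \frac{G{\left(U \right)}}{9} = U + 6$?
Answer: $-292$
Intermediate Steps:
$z{\left(s,N \right)} = -12 + N + s$ ($z{\left(s,N \right)} = \left(N + s\right) - 12 = -12 + N + s$)
$G{\left(U \right)} = -27 - 9 U$ ($G{\left(U \right)} = 27 - 9 \left(U + 6\right) = 27 - 9 \left(6 + U\right) = 27 - \left(54 + 9 U\right) = -27 - 9 U$)
$G{\left(10 \right)} + z{\left(10,-3 \right)} 35 = \left(-27 - 90\right) + \left(-12 - 3 + 10\right) 35 = \left(-27 - 90\right) - 175 = -117 - 175 = -292$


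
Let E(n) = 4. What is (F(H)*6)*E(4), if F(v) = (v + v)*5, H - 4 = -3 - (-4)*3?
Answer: 3120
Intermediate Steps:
H = 13 (H = 4 + (-3 - (-4)*3) = 4 + (-3 - 1*(-12)) = 4 + (-3 + 12) = 4 + 9 = 13)
F(v) = 10*v (F(v) = (2*v)*5 = 10*v)
(F(H)*6)*E(4) = ((10*13)*6)*4 = (130*6)*4 = 780*4 = 3120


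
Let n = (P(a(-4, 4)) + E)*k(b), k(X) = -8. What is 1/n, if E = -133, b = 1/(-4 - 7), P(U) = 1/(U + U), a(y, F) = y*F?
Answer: 4/4257 ≈ 0.00093963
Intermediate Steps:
a(y, F) = F*y
P(U) = 1/(2*U)
b = -1/11 (b = 1/(-11) = -1/11 ≈ -0.090909)
n = 4257/4 (n = (1/(2*((4*(-4)))) - 133)*(-8) = ((½)/(-16) - 133)*(-8) = ((½)*(-1/16) - 133)*(-8) = (-1/32 - 133)*(-8) = -4257/32*(-8) = 4257/4 ≈ 1064.3)
1/n = 1/(4257/4) = 4/4257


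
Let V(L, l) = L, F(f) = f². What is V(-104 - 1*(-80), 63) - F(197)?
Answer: -38833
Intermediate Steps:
V(-104 - 1*(-80), 63) - F(197) = (-104 - 1*(-80)) - 1*197² = (-104 + 80) - 1*38809 = -24 - 38809 = -38833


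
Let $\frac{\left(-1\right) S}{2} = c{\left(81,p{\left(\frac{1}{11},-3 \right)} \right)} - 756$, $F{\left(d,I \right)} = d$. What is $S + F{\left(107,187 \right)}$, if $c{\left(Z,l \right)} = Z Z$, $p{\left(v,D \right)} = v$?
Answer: $-11503$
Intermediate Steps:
$c{\left(Z,l \right)} = Z^{2}$
$S = -11610$ ($S = - 2 \left(81^{2} - 756\right) = - 2 \left(6561 - 756\right) = \left(-2\right) 5805 = -11610$)
$S + F{\left(107,187 \right)} = -11610 + 107 = -11503$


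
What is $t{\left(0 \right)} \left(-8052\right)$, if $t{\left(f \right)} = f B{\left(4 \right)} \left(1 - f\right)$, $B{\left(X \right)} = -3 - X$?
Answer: $0$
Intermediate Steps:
$t{\left(f \right)} = - 7 f \left(1 - f\right)$ ($t{\left(f \right)} = f \left(-3 - 4\right) \left(1 - f\right) = f \left(-7\right) \left(1 - f\right) = - 7 f \left(1 - f\right)$)
$t{\left(0 \right)} \left(-8052\right) = 7 \cdot 0 \left(-1 + 0\right) \left(-8052\right) = 7 \cdot 0 \left(-1\right) \left(-8052\right) = 0 \left(-8052\right) = 0$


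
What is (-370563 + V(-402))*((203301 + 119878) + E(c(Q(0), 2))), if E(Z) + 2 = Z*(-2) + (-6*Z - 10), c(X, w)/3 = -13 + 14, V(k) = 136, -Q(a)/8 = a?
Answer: -119700892061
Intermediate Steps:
Q(a) = -8*a
c(X, w) = 3 (c(X, w) = 3*(-13 + 14) = 3*1 = 3)
E(Z) = -12 - 8*Z (E(Z) = -2 + (Z*(-2) + (-6*Z - 10)) = -2 + (-2*Z + (-10 - 6*Z)) = -2 + (-10 - 8*Z) = -12 - 8*Z)
(-370563 + V(-402))*((203301 + 119878) + E(c(Q(0), 2))) = (-370563 + 136)*((203301 + 119878) + (-12 - 8*3)) = -370427*(323179 + (-12 - 24)) = -370427*(323179 - 36) = -370427*323143 = -119700892061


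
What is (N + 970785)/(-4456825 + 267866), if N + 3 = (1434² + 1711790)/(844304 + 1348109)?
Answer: -2128358845112/9183928168067 ≈ -0.23175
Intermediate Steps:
N = -2809093/2192413 (N = -3 + (1434² + 1711790)/(844304 + 1348109) = -3 + (2056356 + 1711790)/2192413 = -3 + 3768146*(1/2192413) = -3 + 3768146/2192413 = -2809093/2192413 ≈ -1.2813)
(N + 970785)/(-4456825 + 267866) = (-2809093/2192413 + 970785)/(-4456825 + 267866) = (2128358845112/2192413)/(-4188959) = (2128358845112/2192413)*(-1/4188959) = -2128358845112/9183928168067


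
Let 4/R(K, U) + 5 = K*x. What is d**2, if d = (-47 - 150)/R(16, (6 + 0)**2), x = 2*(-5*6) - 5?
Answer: 42380398225/16 ≈ 2.6488e+9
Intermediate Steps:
x = -65 (x = 2*(-30) - 5 = -60 - 5 = -65)
R(K, U) = 4/(-5 - 65*K) (R(K, U) = 4/(-5 + K*(-65)) = 4/(-5 - 65*K))
d = 205865/4 (d = (-47 - 150)/((4/(5*(-1 - 13*16)))) = -197/(4/(5*(-1 - 208))) = -197/((4/5)/(-209)) = -197/((4/5)*(-1/209)) = -197/(-4/1045) = -197*(-1045/4) = 205865/4 ≈ 51466.)
d**2 = (205865/4)**2 = 42380398225/16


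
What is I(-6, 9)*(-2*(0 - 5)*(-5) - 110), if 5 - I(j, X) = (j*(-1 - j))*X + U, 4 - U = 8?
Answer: -44640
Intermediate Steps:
U = -4 (U = 4 - 1*8 = 4 - 8 = -4)
I(j, X) = 9 - X*j*(-1 - j) (I(j, X) = 5 - ((j*(-1 - j))*X - 4) = 5 - (X*j*(-1 - j) - 4) = 5 - (-4 + X*j*(-1 - j)) = 5 + (4 - X*j*(-1 - j)) = 9 - X*j*(-1 - j))
I(-6, 9)*(-2*(0 - 5)*(-5) - 110) = (9 + 9*(-6) + 9*(-6)²)*(-2*(0 - 5)*(-5) - 110) = (9 - 54 + 9*36)*(-(-10)*(-5) - 110) = (9 - 54 + 324)*(-2*25 - 110) = 279*(-50 - 110) = 279*(-160) = -44640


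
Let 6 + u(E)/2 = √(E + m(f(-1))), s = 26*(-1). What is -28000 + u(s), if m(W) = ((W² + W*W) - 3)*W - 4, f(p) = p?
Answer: -28012 + 2*I*√29 ≈ -28012.0 + 10.77*I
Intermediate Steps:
s = -26
m(W) = -4 + W*(-3 + 2*W²) (m(W) = ((W² + W²) - 3)*W - 4 = (2*W² - 3)*W - 4 = (-3 + 2*W²)*W - 4 = W*(-3 + 2*W²) - 4 = -4 + W*(-3 + 2*W²))
u(E) = -12 + 2*√(-3 + E) (u(E) = -12 + 2*√(E + (-4 - 3*(-1) + 2*(-1)³)) = -12 + 2*√(E + (-4 + 3 + 2*(-1))) = -12 + 2*√(E + (-4 + 3 - 2)) = -12 + 2*√(E - 3) = -12 + 2*√(-3 + E))
-28000 + u(s) = -28000 + (-12 + 2*√(-3 - 26)) = -28000 + (-12 + 2*√(-29)) = -28000 + (-12 + 2*(I*√29)) = -28000 + (-12 + 2*I*√29) = -28012 + 2*I*√29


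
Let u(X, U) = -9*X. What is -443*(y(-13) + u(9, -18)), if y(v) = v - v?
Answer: 35883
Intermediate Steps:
y(v) = 0
-443*(y(-13) + u(9, -18)) = -443*(0 - 9*9) = -443*(0 - 81) = -443*(-81) = 35883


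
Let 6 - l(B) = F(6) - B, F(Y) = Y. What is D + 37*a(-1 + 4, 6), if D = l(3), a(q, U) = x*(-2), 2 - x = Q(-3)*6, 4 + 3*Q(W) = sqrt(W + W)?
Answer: -737 + 148*I*sqrt(6) ≈ -737.0 + 362.52*I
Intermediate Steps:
Q(W) = -4/3 + sqrt(2)*sqrt(W)/3 (Q(W) = -4/3 + sqrt(W + W)/3 = -4/3 + sqrt(2*W)/3 = -4/3 + (sqrt(2)*sqrt(W))/3 = -4/3 + sqrt(2)*sqrt(W)/3)
l(B) = B (l(B) = 6 - (6 - B) = 6 + (-6 + B) = B)
x = 10 - 2*I*sqrt(6) (x = 2 - (-4/3 + sqrt(2)*sqrt(-3)/3)*6 = 2 - (-4/3 + sqrt(2)*(I*sqrt(3))/3)*6 = 2 - (-4/3 + I*sqrt(6)/3)*6 = 2 - (-8 + 2*I*sqrt(6)) = 2 + (8 - 2*I*sqrt(6)) = 10 - 2*I*sqrt(6) ≈ 10.0 - 4.899*I)
a(q, U) = -20 + 4*I*sqrt(6) (a(q, U) = (10 - 2*I*sqrt(6))*(-2) = -20 + 4*I*sqrt(6))
D = 3
D + 37*a(-1 + 4, 6) = 3 + 37*(-20 + 4*I*sqrt(6)) = 3 + (-740 + 148*I*sqrt(6)) = -737 + 148*I*sqrt(6)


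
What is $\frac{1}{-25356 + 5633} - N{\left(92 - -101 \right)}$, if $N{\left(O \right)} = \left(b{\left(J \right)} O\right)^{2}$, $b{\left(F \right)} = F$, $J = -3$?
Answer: $- \frac{6611958244}{19723} \approx -3.3524 \cdot 10^{5}$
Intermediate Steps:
$N{\left(O \right)} = 9 O^{2}$ ($N{\left(O \right)} = \left(- 3 O\right)^{2} = 9 O^{2}$)
$\frac{1}{-25356 + 5633} - N{\left(92 - -101 \right)} = \frac{1}{-25356 + 5633} - 9 \left(92 - -101\right)^{2} = \frac{1}{-19723} - 9 \left(92 + 101\right)^{2} = - \frac{1}{19723} - 9 \cdot 193^{2} = - \frac{1}{19723} - 9 \cdot 37249 = - \frac{1}{19723} - 335241 = - \frac{6611958244}{19723}$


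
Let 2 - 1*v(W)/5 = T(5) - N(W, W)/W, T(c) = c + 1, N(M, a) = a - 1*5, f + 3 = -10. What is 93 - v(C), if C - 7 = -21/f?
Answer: 12421/112 ≈ 110.90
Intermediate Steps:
f = -13 (f = -3 - 10 = -13)
C = 112/13 (C = 7 - 21/(-13) = 7 - 21*(-1/13) = 7 + 21/13 = 112/13 ≈ 8.6154)
N(M, a) = -5 + a (N(M, a) = a - 5 = -5 + a)
T(c) = 1 + c
v(W) = -20 + 5*(-5 + W)/W (v(W) = 10 - 5*((1 + 5) - (-5 + W)/W) = 10 - 5*(6 - (-5 + W)/W) = 10 + (-30 + 5*(-5 + W)/W) = -20 + 5*(-5 + W)/W)
93 - v(C) = 93 - (-15 - 25/112/13) = 93 - (-15 - 25*13/112) = 93 - (-15 - 325/112) = 93 - 1*(-2005/112) = 93 + 2005/112 = 12421/112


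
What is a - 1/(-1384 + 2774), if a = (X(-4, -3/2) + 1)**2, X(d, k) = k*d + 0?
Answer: 68109/1390 ≈ 48.999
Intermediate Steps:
X(d, k) = d*k (X(d, k) = d*k + 0 = d*k)
a = 49 (a = (-(-12)/2 + 1)**2 = (-4*(-3/2) + 1)**2 = (6 + 1)**2 = 7**2 = 49)
a - 1/(-1384 + 2774) = 49 - 1/(-1384 + 2774) = 49 - 1/1390 = 68109/1390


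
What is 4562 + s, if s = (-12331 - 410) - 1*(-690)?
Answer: -7489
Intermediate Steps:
s = -12051 (s = -12741 + 690 = -12051)
4562 + s = 4562 - 12051 = -7489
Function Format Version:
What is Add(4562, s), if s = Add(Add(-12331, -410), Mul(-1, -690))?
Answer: -7489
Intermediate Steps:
s = -12051 (s = Add(-12741, 690) = -12051)
Add(4562, s) = Add(4562, -12051) = -7489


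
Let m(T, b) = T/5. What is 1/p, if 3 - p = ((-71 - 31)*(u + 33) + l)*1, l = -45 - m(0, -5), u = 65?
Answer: 1/10044 ≈ 9.9562e-5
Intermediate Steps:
m(T, b) = T/5 (m(T, b) = T*(1/5) = T/5)
l = -45 (l = -45 - 0/5 = -45 - 1*0 = -45 + 0 = -45)
p = 10044 (p = 3 - ((-71 - 31)*(65 + 33) - 45) = 3 - (-102*98 - 45) = 3 - (-9996 - 45) = 3 - (-10041) = 3 - 1*(-10041) = 3 + 10041 = 10044)
1/p = 1/10044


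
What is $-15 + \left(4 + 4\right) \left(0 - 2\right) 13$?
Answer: $-223$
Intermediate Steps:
$-15 + \left(4 + 4\right) \left(0 - 2\right) 13 = -15 + 8 \left(-2\right) 13 = -15 - 208 = -223$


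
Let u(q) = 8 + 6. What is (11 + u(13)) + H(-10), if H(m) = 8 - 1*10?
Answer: 23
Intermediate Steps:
H(m) = -2 (H(m) = 8 - 10 = -2)
u(q) = 14
(11 + u(13)) + H(-10) = (11 + 14) - 2 = 25 - 2 = 23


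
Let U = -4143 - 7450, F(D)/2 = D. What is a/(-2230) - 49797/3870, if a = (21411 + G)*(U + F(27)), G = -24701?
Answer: -1633656189/95890 ≈ -17037.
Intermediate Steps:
F(D) = 2*D
U = -11593
a = 37963310 (a = (21411 - 24701)*(-11593 + 2*27) = -3290*(-11593 + 54) = -3290*(-11539) = 37963310)
a/(-2230) - 49797/3870 = 37963310/(-2230) - 49797/3870 = 37963310*(-1/2230) - 49797*1/3870 = -3796331/223 - 5533/430 = -1633656189/95890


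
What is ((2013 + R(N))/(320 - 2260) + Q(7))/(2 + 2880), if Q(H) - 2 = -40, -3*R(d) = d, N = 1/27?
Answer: -1533593/113219370 ≈ -0.013545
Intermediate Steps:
N = 1/27 ≈ 0.037037
R(d) = -d/3
Q(H) = -38 (Q(H) = 2 - 40 = -38)
((2013 + R(N))/(320 - 2260) + Q(7))/(2 + 2880) = ((2013 - ⅓*1/27)/(320 - 2260) - 38)/(2 + 2880) = ((2013 - 1/81)/(-1940) - 38)/2882 = ((163052/81)*(-1/1940) - 38)*(1/2882) = (-40763/39285 - 38)*(1/2882) = -1533593/39285*1/2882 = -1533593/113219370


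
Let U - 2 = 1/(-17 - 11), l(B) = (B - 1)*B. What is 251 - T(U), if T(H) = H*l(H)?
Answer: 5428277/21952 ≈ 247.28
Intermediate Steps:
l(B) = B*(-1 + B) (l(B) = (-1 + B)*B = B*(-1 + B))
U = 55/28 (U = 2 + 1/(-17 - 11) = 2 + 1/(-28) = 2 - 1/28 = 55/28 ≈ 1.9643)
T(H) = H²*(-1 + H) (T(H) = H*(H*(-1 + H)) = H²*(-1 + H))
251 - T(U) = 251 - (55/28)²*(-1 + 55/28) = 251 - 3025*27/(784*28) = 251 - 1*81675/21952 = 251 - 81675/21952 = 5428277/21952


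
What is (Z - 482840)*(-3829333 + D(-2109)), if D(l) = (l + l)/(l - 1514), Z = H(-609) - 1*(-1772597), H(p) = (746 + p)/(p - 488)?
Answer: -19629345334440401372/3974431 ≈ -4.9389e+12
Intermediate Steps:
H(p) = (746 + p)/(-488 + p)
Z = 1944538772/1097 (Z = (746 - 609)/(-488 - 609) - 1*(-1772597) = 137/(-1097) + 1772597 = -1/1097*137 + 1772597 = -137/1097 + 1772597 = 1944538772/1097 ≈ 1.7726e+6)
D(l) = 2*l/(-1514 + l) (D(l) = (2*l)/(-1514 + l) = 2*l/(-1514 + l))
(Z - 482840)*(-3829333 + D(-2109)) = (1944538772/1097 - 482840)*(-3829333 + 2*(-2109)/(-1514 - 2109)) = 1414863292*(-3829333 + 2*(-2109)/(-3623))/1097 = 1414863292*(-3829333 + 2*(-2109)*(-1/3623))/1097 = 1414863292*(-3829333 + 4218/3623)/1097 = (1414863292/1097)*(-13873669241/3623) = -19629345334440401372/3974431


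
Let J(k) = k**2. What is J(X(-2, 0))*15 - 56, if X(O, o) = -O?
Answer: 4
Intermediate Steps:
J(X(-2, 0))*15 - 56 = (-1*(-2))**2*15 - 56 = 2**2*15 - 56 = 4*15 - 56 = 60 - 56 = 4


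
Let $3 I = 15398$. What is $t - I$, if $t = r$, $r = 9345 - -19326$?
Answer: $\frac{70615}{3} \approx 23538.0$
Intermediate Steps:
$I = \frac{15398}{3}$ ($I = \frac{1}{3} \cdot 15398 = \frac{15398}{3} \approx 5132.7$)
$r = 28671$ ($r = 9345 + 19326 = 28671$)
$t = 28671$
$t - I = 28671 - \frac{15398}{3} = \frac{70615}{3}$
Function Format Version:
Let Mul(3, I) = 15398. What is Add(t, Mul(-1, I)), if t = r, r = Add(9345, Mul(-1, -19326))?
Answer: Rational(70615, 3) ≈ 23538.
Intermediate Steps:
I = Rational(15398, 3) (I = Mul(Rational(1, 3), 15398) = Rational(15398, 3) ≈ 5132.7)
r = 28671 (r = Add(9345, 19326) = 28671)
t = 28671
Add(t, Mul(-1, I)) = Add(28671, Mul(-1, Rational(15398, 3))) = Add(28671, Rational(-15398, 3)) = Rational(70615, 3)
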